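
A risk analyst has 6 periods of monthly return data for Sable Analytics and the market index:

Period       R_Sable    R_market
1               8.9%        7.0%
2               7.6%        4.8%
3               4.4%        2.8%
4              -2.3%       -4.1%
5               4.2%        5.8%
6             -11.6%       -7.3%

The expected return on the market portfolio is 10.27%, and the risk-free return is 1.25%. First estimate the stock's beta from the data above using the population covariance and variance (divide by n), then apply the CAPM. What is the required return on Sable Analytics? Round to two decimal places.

Mean R_i = (8.9 + 7.6 + 4.4 − 2.3 + 4.2 − 11.6) / 6 = 1.8667%
Mean R_m = (7.0 + 4.8 + 2.8 − 4.1 + 5.8 − 7.3) / 6 = 1.5000%
Σ(R_i − R̄_i)(R_m − R̄_m) = 212.7700  ⇒  Cov = 212.7700 / 6 = 35.4617
Σ(R_m − R̄_m)² = 170.1200  ⇒  Var(R_m) = 170.1200 / 6 = 28.3533
β = Cov / Var(R_m) = 35.4617 / 28.3533 = 1.2507
MRP = 10.27% − 1.25% = 9.02%
E(R) = R_f + β × MRP = 1.25% + 1.2507 × 9.02% = 12.53%

12.53%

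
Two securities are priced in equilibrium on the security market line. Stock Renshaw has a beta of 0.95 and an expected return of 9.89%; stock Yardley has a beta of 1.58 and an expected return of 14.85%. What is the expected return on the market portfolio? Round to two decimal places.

Both satisfy E(R) = R_f + β·MRP, so the slope of the SML is
MRP = (14.85% − 9.89%) / (1.58 − 0.95) = 4.96% / 0.63 = 7.8730%
R_f = E(R_Renshaw) − β_Renshaw·MRP = 9.89% − 0.95 × 7.8730% = 2.4107%
E(R_m) = R_f + MRP = 2.4107% + 7.8730% = 10.28%

10.28%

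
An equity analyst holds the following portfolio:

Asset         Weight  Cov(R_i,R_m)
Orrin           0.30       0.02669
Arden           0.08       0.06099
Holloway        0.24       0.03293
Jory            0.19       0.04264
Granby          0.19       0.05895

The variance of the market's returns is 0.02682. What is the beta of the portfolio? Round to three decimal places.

β_Orrin = 0.02669 / 0.02682 = 0.9952
β_Arden = 0.06099 / 0.02682 = 2.2740
β_Holloway = 0.03293 / 0.02682 = 1.2278
β_Jory = 0.04264 / 0.02682 = 1.5899
β_Granby = 0.05895 / 0.02682 = 2.1980
β_P = Σ w_i β_i = 0.30×0.9952 + 0.08×2.2740 + 0.24×1.2278 + 0.19×1.5899 + 0.19×2.1980 = 1.4949

1.495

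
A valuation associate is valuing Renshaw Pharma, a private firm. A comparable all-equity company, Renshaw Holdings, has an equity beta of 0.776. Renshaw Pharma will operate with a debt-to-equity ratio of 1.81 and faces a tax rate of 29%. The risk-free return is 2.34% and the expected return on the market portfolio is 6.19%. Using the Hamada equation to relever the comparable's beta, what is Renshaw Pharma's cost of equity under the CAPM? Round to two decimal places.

β_L = β_U × [1 + (1 − t)(D/E)] = 0.776 × [1 + (1 − 0.29) × 1.81]
    = 0.776 × [1 + 0.71 × 1.81] = 0.776 × 2.2851 = 1.7732
MRP = 6.19% − 2.34% = 3.85%
E(R) = R_f + β_L × MRP = 2.34% + 1.7732 × 3.85% = 9.17%

9.17%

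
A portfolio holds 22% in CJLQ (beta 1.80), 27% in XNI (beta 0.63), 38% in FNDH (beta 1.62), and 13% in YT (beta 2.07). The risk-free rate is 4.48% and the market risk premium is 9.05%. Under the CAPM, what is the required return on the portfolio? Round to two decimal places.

β_P = Σ w_i β_i = 0.22×1.80 + 0.27×0.63 + 0.38×1.62 + 0.13×2.07 = 1.4508
E(R_P) = R_f + β_P × MRP = 4.48% + 1.4508 × 9.05% = 17.61%

17.61%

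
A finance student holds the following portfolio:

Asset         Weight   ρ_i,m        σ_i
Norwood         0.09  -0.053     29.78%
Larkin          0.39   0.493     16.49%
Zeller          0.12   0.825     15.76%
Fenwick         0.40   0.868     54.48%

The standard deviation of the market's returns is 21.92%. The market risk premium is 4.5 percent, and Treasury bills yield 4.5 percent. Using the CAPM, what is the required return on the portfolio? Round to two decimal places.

9.33%

β_Norwood = -0.053 × 29.78% / 21.92% = -0.0720
β_Larkin = 0.493 × 16.49% / 21.92% = 0.3709
β_Zeller = 0.825 × 15.76% / 21.92% = 0.5932
β_Fenwick = 0.868 × 54.48% / 21.92% = 2.1573
β_P = Σ w_i β_i = 0.09×-0.0720 + 0.39×0.3709 + 0.12×0.5932 + 0.40×2.1573 = 1.0723
E(R_P) = R_f + β_P × MRP = 4.5% + 1.0723 × 4.5% = 9.33%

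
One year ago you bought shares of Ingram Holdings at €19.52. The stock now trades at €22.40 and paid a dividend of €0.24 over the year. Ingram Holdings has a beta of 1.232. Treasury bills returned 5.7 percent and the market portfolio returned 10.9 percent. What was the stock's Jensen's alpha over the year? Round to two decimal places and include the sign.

+3.88%

Realised HPR = (P1 + D1 − P0) / P0 = (22.40 + 0.24 − 19.52) / 19.52 = 3.12 / 19.52 = 15.9836%
MRP = 10.9% − 5.7% = 5.20%
CAPM required = R_f + β·MRP = 5.7% + 1.232 × 5.2% = 12.1064%
α = realised − required = 15.9836% − 12.1064% = +3.88%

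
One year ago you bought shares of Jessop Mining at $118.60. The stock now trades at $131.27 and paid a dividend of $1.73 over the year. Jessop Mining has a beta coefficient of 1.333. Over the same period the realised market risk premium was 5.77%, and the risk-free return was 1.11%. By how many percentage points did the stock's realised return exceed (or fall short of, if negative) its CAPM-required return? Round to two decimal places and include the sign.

Realised HPR = (P1 + D1 − P0) / P0 = (131.27 + 1.73 − 118.60) / 118.60 = 14.40 / 118.60 = 12.1417%
CAPM required = R_f + β·MRP = 1.11% + 1.333 × 5.77% = 8.80141%
α = realised − required = 12.1417% − 8.80141% = +3.34%

+3.34%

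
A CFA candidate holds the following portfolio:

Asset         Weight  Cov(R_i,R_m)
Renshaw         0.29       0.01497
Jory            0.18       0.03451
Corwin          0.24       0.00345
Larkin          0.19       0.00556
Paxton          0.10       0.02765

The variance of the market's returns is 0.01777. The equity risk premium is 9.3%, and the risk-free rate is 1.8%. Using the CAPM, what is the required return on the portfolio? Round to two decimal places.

β_Renshaw = 0.01497 / 0.01777 = 0.8424
β_Jory = 0.03451 / 0.01777 = 1.9420
β_Corwin = 0.00345 / 0.01777 = 0.1941
β_Larkin = 0.00556 / 0.01777 = 0.3129
β_Paxton = 0.02765 / 0.01777 = 1.5560
β_P = Σ w_i β_i = 0.29×0.8424 + 0.18×1.9420 + 0.24×0.1941 + 0.19×0.3129 + 0.10×1.5560 = 0.8555
E(R_P) = R_f + β_P × MRP = 1.8% + 0.8555 × 9.3% = 9.76%

9.76%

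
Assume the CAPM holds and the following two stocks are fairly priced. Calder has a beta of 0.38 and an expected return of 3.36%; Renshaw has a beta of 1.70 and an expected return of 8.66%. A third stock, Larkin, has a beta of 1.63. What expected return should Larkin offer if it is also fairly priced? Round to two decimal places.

8.38%

MRP (SML slope) = (8.66% − 3.36%) / (1.70 − 0.38) = 5.30% / 1.32 = 4.0152%
R_f (intercept) = 3.36% − 0.38 × 4.0152% = 1.8342%
E(R_Larkin) = R_f + β × MRP = 1.8342% + 1.63 × 4.0152% = 8.38%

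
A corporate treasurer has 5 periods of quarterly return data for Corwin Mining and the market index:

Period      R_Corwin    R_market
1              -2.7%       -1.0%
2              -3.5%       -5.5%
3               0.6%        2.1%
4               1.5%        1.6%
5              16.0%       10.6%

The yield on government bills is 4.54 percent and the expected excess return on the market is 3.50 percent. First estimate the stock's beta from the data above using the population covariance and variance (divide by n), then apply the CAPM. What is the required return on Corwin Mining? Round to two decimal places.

9.01%

Mean R_i = (-2.7 − 3.5 + 0.6 + 1.5 + 16.0) / 5 = 2.3800%
Mean R_m = (-1.0 − 5.5 + 2.1 + 1.6 + 10.6) / 5 = 1.5600%
Σ(R_i − R̄_i)(R_m − R̄_m) = 176.6460  ⇒  Cov = 176.6460 / 5 = 35.3292
Σ(R_m − R̄_m)² = 138.4120  ⇒  Var(R_m) = 138.4120 / 5 = 27.6824
β = Cov / Var(R_m) = 35.3292 / 27.6824 = 1.2762
E(R) = R_f + β × MRP = 4.54% + 1.2762 × 3.50% = 9.01%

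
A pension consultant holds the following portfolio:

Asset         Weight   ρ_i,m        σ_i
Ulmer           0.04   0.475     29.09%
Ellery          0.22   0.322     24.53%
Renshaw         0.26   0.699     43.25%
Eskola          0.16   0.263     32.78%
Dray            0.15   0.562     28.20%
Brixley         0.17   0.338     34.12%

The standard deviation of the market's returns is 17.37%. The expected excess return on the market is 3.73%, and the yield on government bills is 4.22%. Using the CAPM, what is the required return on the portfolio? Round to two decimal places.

7.63%

β_Ulmer = 0.475 × 29.09% / 17.37% = 0.7955
β_Ellery = 0.322 × 24.53% / 17.37% = 0.4547
β_Renshaw = 0.699 × 43.25% / 17.37% = 1.7405
β_Eskola = 0.263 × 32.78% / 17.37% = 0.4963
β_Dray = 0.562 × 28.20% / 17.37% = 0.9124
β_Brixley = 0.338 × 34.12% / 17.37% = 0.6639
β_P = Σ w_i β_i = 0.04×0.7955 + 0.22×0.4547 + 0.26×1.7405 + 0.16×0.4963 + 0.15×0.9124 + 0.17×0.6639 = 0.9135
E(R_P) = R_f + β_P × MRP = 4.22% + 0.9135 × 3.73% = 7.63%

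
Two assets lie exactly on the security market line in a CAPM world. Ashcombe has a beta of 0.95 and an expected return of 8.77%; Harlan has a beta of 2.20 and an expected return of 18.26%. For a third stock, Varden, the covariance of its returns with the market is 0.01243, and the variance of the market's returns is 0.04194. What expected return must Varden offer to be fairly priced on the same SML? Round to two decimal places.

MRP = (18.26% − 8.77%) / (2.20 − 0.95) = 7.5920%
R_f = 8.77% − 0.95 × 7.5920% = 1.5576%
β_Varden = Cov / Var(R_m) = 0.01243 / 0.04194 = 0.2964
E(R_Varden) = R_f + β × MRP = 1.5576% + 0.2964 × 7.5920% = 3.81%

3.81%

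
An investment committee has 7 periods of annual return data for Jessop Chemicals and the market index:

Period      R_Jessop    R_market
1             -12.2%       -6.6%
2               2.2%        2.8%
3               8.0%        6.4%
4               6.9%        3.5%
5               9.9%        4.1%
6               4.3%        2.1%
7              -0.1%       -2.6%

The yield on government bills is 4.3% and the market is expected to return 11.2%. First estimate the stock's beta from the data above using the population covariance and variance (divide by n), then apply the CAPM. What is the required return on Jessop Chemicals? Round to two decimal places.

Mean R_i = (-12.2 + 2.2 + 8.0 + 6.9 + 9.9 + 4.3 − 0.1) / 7 = 2.7143%
Mean R_m = (-6.6 + 2.8 + 6.4 + 3.5 + 4.1 + 2.1 − 2.6) / 7 = 1.3857%
Σ(R_i − R̄_i)(R_m − R̄_m) = 185.5814  ⇒  Cov = 185.5814 / 7 = 26.5116
Σ(R_m − R̄_m)² = 119.1486  ⇒  Var(R_m) = 119.1486 / 7 = 17.0212
β = Cov / Var(R_m) = 26.5116 / 17.0212 = 1.5576
MRP = 11.2% − 4.3% = 6.90%
E(R) = R_f + β × MRP = 4.3% + 1.5576 × 6.9% = 15.05%

15.05%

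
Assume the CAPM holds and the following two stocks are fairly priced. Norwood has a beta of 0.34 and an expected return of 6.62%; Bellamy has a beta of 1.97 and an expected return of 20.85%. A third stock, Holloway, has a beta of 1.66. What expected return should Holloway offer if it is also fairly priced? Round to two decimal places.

18.14%

MRP (SML slope) = (20.85% − 6.62%) / (1.97 − 0.34) = 14.23% / 1.63 = 8.7301%
R_f (intercept) = 6.62% − 0.34 × 8.7301% = 3.6518%
E(R_Holloway) = R_f + β × MRP = 3.6518% + 1.66 × 8.7301% = 18.14%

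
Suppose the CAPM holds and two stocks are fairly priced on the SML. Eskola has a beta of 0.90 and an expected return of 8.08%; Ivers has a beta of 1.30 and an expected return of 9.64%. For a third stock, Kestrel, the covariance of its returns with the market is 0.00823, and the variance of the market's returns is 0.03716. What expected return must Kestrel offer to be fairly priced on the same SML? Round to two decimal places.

MRP = (9.64% − 8.08%) / (1.30 − 0.90) = 3.9000%
R_f = 8.08% − 0.90 × 3.9000% = 4.5700%
β_Kestrel = Cov / Var(R_m) = 0.00823 / 0.03716 = 0.2215
E(R_Kestrel) = R_f + β × MRP = 4.5700% + 0.2215 × 3.9000% = 5.43%

5.43%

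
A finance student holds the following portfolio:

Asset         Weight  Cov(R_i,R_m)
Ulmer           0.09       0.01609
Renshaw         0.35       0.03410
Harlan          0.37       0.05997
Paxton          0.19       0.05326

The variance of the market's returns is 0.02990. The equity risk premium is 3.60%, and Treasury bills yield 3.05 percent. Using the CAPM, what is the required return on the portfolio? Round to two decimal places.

8.55%

β_Ulmer = 0.01609 / 0.02990 = 0.5381
β_Renshaw = 0.03410 / 0.02990 = 1.1405
β_Harlan = 0.05997 / 0.02990 = 2.0057
β_Paxton = 0.05326 / 0.02990 = 1.7813
β_P = Σ w_i β_i = 0.09×0.5381 + 0.35×1.1405 + 0.37×2.0057 + 0.19×1.7813 = 1.5282
E(R_P) = R_f + β_P × MRP = 3.05% + 1.5282 × 3.60% = 8.55%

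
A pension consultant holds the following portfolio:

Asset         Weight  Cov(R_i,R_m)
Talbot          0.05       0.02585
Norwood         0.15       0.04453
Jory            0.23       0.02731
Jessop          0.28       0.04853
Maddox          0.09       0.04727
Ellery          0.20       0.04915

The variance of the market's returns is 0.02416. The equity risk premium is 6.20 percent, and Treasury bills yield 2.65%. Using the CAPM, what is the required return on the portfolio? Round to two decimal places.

β_Talbot = 0.02585 / 0.02416 = 1.0700
β_Norwood = 0.04453 / 0.02416 = 1.8431
β_Jory = 0.02731 / 0.02416 = 1.1304
β_Jessop = 0.04853 / 0.02416 = 2.0087
β_Maddox = 0.04727 / 0.02416 = 1.9565
β_Ellery = 0.04915 / 0.02416 = 2.0344
β_P = Σ w_i β_i = 0.05×1.0700 + 0.15×1.8431 + 0.23×1.1304 + 0.28×2.0087 + 0.09×1.9565 + 0.20×2.0344 = 1.7354
E(R_P) = R_f + β_P × MRP = 2.65% + 1.7354 × 6.20% = 13.41%

13.41%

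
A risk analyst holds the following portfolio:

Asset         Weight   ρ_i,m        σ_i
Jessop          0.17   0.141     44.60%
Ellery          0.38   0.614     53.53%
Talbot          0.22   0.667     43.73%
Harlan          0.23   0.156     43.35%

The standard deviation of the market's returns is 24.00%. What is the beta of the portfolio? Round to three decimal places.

0.897

β_Jessop = 0.141 × 44.60% / 24.00% = 0.2620
β_Ellery = 0.614 × 53.53% / 24.00% = 1.3695
β_Talbot = 0.667 × 43.73% / 24.00% = 1.2153
β_Harlan = 0.156 × 43.35% / 24.00% = 0.2818
β_P = Σ w_i β_i = 0.17×0.2620 + 0.38×1.3695 + 0.22×1.2153 + 0.23×0.2818 = 0.8971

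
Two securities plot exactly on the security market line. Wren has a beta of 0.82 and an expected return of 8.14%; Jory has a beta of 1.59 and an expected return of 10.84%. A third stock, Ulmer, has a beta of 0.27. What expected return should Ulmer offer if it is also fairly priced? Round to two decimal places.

MRP (SML slope) = (10.84% − 8.14%) / (1.59 − 0.82) = 2.70% / 0.77 = 3.5065%
R_f (intercept) = 8.14% − 0.82 × 3.5065% = 5.2647%
E(R_Ulmer) = R_f + β × MRP = 5.2647% + 0.27 × 3.5065% = 6.21%

6.21%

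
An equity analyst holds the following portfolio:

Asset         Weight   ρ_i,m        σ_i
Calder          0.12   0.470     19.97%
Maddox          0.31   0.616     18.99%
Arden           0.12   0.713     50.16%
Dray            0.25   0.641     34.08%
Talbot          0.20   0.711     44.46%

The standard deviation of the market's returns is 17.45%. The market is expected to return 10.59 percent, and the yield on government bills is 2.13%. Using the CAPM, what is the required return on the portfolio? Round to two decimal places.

12.23%

β_Calder = 0.470 × 19.97% / 17.45% = 0.5379
β_Maddox = 0.616 × 18.99% / 17.45% = 0.6704
β_Arden = 0.713 × 50.16% / 17.45% = 2.0495
β_Dray = 0.641 × 34.08% / 17.45% = 1.2519
β_Talbot = 0.711 × 44.46% / 17.45% = 1.8115
β_P = Σ w_i β_i = 0.12×0.5379 + 0.31×0.6704 + 0.12×2.0495 + 0.25×1.2519 + 0.20×1.8115 = 1.1936
MRP = 10.59% − 2.13% = 8.46%
E(R_P) = R_f + β_P × MRP = 2.13% + 1.1936 × 8.46% = 12.23%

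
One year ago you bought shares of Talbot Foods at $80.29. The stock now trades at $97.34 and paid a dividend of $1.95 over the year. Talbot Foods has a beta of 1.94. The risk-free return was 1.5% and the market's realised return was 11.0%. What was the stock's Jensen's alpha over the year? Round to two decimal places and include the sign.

+3.73%

Realised HPR = (P1 + D1 − P0) / P0 = (97.34 + 1.95 − 80.29) / 80.29 = 19.00 / 80.29 = 23.6642%
MRP = 11.0% − 1.5% = 9.50%
CAPM required = R_f + β·MRP = 1.5% + 1.94 × 9.5% = 19.9300%
α = realised − required = 23.6642% − 19.9300% = +3.73%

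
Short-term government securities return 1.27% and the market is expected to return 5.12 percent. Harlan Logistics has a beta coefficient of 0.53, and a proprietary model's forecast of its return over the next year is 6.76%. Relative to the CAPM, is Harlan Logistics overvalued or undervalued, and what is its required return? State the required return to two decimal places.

MRP = 5.12% − 1.27% = 3.85%
Required return = R_f + β·MRP = 1.27% + 0.53 × 3.85% = 3.31%
Forecast 6.76% > required 3.31% → the stock plots above the SML → undervalued.

Undervalued; required return 3.31%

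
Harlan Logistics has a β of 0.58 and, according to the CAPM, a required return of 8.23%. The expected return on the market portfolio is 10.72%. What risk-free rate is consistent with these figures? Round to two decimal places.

4.79%

E(R) = R_f + β(E(R_m) − R_f) = R_f(1 − β) + β·E(R_m)
8.23% = R_f × (1 − 0.58) + 0.58 × 10.72%
8.23% = R_f × 0.42 + 6.2176%
R_f = (8.23% − 6.2176%) / 0.42 = 4.79%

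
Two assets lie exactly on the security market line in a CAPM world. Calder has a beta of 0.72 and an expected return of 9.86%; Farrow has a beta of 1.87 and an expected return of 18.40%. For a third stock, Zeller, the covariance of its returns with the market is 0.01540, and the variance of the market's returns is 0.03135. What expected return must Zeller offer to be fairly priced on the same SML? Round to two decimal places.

MRP = (18.40% − 9.86%) / (1.87 − 0.72) = 7.4261%
R_f = 9.86% − 0.72 × 7.4261% = 4.5132%
β_Zeller = Cov / Var(R_m) = 0.01540 / 0.03135 = 0.4912
E(R_Zeller) = R_f + β × MRP = 4.5132% + 0.4912 × 7.4261% = 8.16%

8.16%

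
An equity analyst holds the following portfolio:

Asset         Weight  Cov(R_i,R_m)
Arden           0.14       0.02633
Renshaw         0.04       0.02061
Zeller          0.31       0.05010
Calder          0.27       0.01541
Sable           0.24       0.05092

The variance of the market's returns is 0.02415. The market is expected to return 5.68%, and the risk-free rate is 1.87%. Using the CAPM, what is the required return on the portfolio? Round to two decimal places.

β_Arden = 0.02633 / 0.02415 = 1.0903
β_Renshaw = 0.02061 / 0.02415 = 0.8534
β_Zeller = 0.05010 / 0.02415 = 2.0745
β_Calder = 0.01541 / 0.02415 = 0.6381
β_Sable = 0.05092 / 0.02415 = 2.1085
β_P = Σ w_i β_i = 0.14×1.0903 + 0.04×0.8534 + 0.31×2.0745 + 0.27×0.6381 + 0.24×2.1085 = 1.5082
MRP = 5.68% − 1.87% = 3.81%
E(R_P) = R_f + β_P × MRP = 1.87% + 1.5082 × 3.81% = 7.62%

7.62%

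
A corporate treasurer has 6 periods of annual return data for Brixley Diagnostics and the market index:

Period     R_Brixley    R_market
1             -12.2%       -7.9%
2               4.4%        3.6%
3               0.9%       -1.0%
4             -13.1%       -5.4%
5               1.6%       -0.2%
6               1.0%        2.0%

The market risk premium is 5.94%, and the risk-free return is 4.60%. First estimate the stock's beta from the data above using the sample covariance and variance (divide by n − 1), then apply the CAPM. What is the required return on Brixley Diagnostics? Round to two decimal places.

Mean R_i = (-12.2 + 4.4 + 0.9 − 13.1 + 1.6 + 1.0) / 6 = -2.9000%
Mean R_m = (-7.9 + 3.6 − 1.0 − 5.4 − 0.2 + 2.0) / 6 = -1.4833%
Σ(R_i − R̄_i)(R_m − R̄_m) = 157.9300  ⇒  Cov = 157.9300 / 5 = 31.5860
Σ(R_m − R̄_m)² = 96.3683  ⇒  Var(R_m) = 96.3683 / 5 = 19.2737
β = Cov / Var(R_m) = 31.5860 / 19.2737 = 1.6388
E(R) = R_f + β × MRP = 4.60% + 1.6388 × 5.94% = 14.33%

14.33%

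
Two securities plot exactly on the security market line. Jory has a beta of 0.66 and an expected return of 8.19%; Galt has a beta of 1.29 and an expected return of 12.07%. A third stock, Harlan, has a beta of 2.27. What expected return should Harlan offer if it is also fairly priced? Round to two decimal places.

MRP (SML slope) = (12.07% − 8.19%) / (1.29 − 0.66) = 3.88% / 0.63 = 6.1587%
R_f (intercept) = 8.19% − 0.66 × 6.1587% = 4.1253%
E(R_Harlan) = R_f + β × MRP = 4.1253% + 2.27 × 6.1587% = 18.11%

18.11%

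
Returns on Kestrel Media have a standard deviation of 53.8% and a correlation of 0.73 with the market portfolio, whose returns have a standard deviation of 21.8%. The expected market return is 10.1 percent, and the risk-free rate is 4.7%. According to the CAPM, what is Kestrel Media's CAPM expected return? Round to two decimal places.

14.43%

β = ρ × σ_i / σ_m = 0.73 × 53.8% / 21.8% = 1.8016
MRP = 10.1% − 4.7% = 5.40%
E(R) = 4.7% + 1.8016 × 5.4% = 14.43%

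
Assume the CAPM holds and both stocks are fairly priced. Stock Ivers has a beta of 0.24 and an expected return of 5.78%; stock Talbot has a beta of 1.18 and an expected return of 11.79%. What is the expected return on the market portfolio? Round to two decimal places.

Both satisfy E(R) = R_f + β·MRP, so the slope of the SML is
MRP = (11.79% − 5.78%) / (1.18 − 0.24) = 6.01% / 0.94 = 6.3936%
R_f = E(R_Ivers) − β_Ivers·MRP = 5.78% − 0.24 × 6.3936% = 4.2455%
E(R_m) = R_f + MRP = 4.2455% + 6.3936% = 10.64%

10.64%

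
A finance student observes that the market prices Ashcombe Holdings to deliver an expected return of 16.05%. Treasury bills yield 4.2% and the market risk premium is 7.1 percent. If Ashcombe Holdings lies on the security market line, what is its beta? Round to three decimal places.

β = (E(R) − R_f) / MRP = (16.05% − 4.2%) / 7.1% = 11.85% / 7.1% = 1.669

1.669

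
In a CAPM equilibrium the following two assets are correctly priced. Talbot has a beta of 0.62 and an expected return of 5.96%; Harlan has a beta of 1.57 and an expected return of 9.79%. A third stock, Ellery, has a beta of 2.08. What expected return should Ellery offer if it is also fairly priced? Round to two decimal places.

11.85%

MRP (SML slope) = (9.79% − 5.96%) / (1.57 − 0.62) = 3.83% / 0.95 = 4.0316%
R_f (intercept) = 5.96% − 0.62 × 4.0316% = 3.4604%
E(R_Ellery) = R_f + β × MRP = 3.4604% + 2.08 × 4.0316% = 11.85%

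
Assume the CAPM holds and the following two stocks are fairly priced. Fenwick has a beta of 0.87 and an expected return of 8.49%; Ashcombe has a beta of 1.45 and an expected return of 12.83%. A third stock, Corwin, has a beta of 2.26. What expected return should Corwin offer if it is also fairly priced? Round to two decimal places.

18.89%

MRP (SML slope) = (12.83% − 8.49%) / (1.45 − 0.87) = 4.34% / 0.58 = 7.4828%
R_f (intercept) = 8.49% − 0.87 × 7.4828% = 1.9800%
E(R_Corwin) = R_f + β × MRP = 1.9800% + 2.26 × 7.4828% = 18.89%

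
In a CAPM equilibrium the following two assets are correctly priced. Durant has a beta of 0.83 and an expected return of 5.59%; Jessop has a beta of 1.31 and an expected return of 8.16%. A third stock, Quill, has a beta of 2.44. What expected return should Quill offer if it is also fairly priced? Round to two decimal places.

MRP (SML slope) = (8.16% − 5.59%) / (1.31 − 0.83) = 2.57% / 0.48 = 5.3542%
R_f (intercept) = 5.59% − 0.83 × 5.3542% = 1.1460%
E(R_Quill) = R_f + β × MRP = 1.1460% + 2.44 × 5.3542% = 14.21%

14.21%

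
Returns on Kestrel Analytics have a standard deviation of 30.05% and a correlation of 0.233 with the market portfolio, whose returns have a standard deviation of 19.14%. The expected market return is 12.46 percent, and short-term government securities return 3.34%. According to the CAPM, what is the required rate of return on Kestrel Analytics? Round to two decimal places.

β = ρ × σ_i / σ_m = 0.233 × 30.05% / 19.14% = 0.3658
MRP = 12.46% − 3.34% = 9.12%
E(R) = 3.34% + 0.3658 × 9.12% = 6.68%

6.68%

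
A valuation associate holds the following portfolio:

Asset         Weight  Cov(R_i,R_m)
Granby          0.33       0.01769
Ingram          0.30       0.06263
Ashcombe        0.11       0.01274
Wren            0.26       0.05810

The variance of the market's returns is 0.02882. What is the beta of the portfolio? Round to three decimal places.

β_Granby = 0.01769 / 0.02882 = 0.6138
β_Ingram = 0.06263 / 0.02882 = 2.1731
β_Ashcombe = 0.01274 / 0.02882 = 0.4421
β_Wren = 0.05810 / 0.02882 = 2.0160
β_P = Σ w_i β_i = 0.33×0.6138 + 0.30×2.1731 + 0.11×0.4421 + 0.26×2.0160 = 1.4273

1.427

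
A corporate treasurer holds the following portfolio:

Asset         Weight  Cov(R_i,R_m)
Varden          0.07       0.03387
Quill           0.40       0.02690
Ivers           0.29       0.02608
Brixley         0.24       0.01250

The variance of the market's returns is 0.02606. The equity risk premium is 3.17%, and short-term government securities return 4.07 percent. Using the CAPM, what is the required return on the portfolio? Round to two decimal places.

β_Varden = 0.03387 / 0.02606 = 1.2997
β_Quill = 0.02690 / 0.02606 = 1.0322
β_Ivers = 0.02608 / 0.02606 = 1.0008
β_Brixley = 0.01250 / 0.02606 = 0.4797
β_P = Σ w_i β_i = 0.07×1.2997 + 0.40×1.0322 + 0.29×1.0008 + 0.24×0.4797 = 0.9092
E(R_P) = R_f + β_P × MRP = 4.07% + 0.9092 × 3.17% = 6.95%

6.95%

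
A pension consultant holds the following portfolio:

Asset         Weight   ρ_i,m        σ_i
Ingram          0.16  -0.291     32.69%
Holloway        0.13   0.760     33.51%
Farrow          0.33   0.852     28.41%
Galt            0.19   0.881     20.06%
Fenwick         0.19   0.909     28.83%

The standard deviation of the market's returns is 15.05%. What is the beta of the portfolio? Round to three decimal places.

β_Ingram = -0.291 × 32.69% / 15.05% = -0.6321
β_Holloway = 0.760 × 33.51% / 15.05% = 1.6922
β_Farrow = 0.852 × 28.41% / 15.05% = 1.6083
β_Galt = 0.881 × 20.06% / 15.05% = 1.1743
β_Fenwick = 0.909 × 28.83% / 15.05% = 1.7413
β_P = Σ w_i β_i = 0.16×-0.6321 + 0.13×1.6922 + 0.33×1.6083 + 0.19×1.1743 + 0.19×1.7413 = 1.2036

1.204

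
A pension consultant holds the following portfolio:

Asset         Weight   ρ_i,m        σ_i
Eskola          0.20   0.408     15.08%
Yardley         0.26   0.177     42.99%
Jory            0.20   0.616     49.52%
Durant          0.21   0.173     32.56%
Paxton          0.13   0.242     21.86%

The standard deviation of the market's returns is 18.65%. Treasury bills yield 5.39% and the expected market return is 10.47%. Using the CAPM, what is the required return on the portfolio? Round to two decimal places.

β_Eskola = 0.408 × 15.08% / 18.65% = 0.3299
β_Yardley = 0.177 × 42.99% / 18.65% = 0.4080
β_Jory = 0.616 × 49.52% / 18.65% = 1.6356
β_Durant = 0.173 × 32.56% / 18.65% = 0.3020
β_Paxton = 0.242 × 21.86% / 18.65% = 0.2837
β_P = Σ w_i β_i = 0.20×0.3299 + 0.26×0.4080 + 0.20×1.6356 + 0.21×0.3020 + 0.13×0.2837 = 0.5995
MRP = 10.47% − 5.39% = 5.08%
E(R_P) = R_f + β_P × MRP = 5.39% + 0.5995 × 5.08% = 8.44%

8.44%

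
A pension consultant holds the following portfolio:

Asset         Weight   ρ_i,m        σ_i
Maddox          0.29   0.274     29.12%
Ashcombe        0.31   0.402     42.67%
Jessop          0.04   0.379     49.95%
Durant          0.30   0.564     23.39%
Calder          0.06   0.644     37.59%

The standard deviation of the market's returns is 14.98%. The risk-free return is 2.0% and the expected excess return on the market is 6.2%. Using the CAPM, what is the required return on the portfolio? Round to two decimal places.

7.71%

β_Maddox = 0.274 × 29.12% / 14.98% = 0.5326
β_Ashcombe = 0.402 × 42.67% / 14.98% = 1.1451
β_Jessop = 0.379 × 49.95% / 14.98% = 1.2638
β_Durant = 0.564 × 23.39% / 14.98% = 0.8806
β_Calder = 0.644 × 37.59% / 14.98% = 1.6160
β_P = Σ w_i β_i = 0.29×0.5326 + 0.31×1.1451 + 0.04×1.2638 + 0.30×0.8806 + 0.06×1.6160 = 0.9211
E(R_P) = R_f + β_P × MRP = 2.0% + 0.9211 × 6.2% = 7.71%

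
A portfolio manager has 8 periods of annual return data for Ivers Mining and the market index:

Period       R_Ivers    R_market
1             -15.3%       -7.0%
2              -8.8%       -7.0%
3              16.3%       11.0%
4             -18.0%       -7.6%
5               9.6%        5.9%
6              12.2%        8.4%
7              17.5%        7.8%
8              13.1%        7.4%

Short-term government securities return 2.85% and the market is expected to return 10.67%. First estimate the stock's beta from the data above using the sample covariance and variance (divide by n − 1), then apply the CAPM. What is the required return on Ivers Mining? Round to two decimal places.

Mean R_i = (-15.3 − 8.8 + 16.3 − 18.0 + 9.6 + 12.2 + 17.5 + 13.1) / 8 = 3.3250%
Mean R_m = (-7.0 − 7.0 + 11.0 − 7.6 + 5.9 + 8.4 + 7.8 + 7.4) / 8 = 2.3625%
Σ(R_i − R̄_i)(R_m − R̄_m) = 814.5175  ⇒  Cov = 814.5175 / 7 = 116.3596
Σ(R_m − R̄_m)² = 453.0788  ⇒  Var(R_m) = 453.0788 / 7 = 64.7255
β = Cov / Var(R_m) = 116.3596 / 64.7255 = 1.7977
MRP = 10.67% − 2.85% = 7.82%
E(R) = R_f + β × MRP = 2.85% + 1.7977 × 7.82% = 16.91%

16.91%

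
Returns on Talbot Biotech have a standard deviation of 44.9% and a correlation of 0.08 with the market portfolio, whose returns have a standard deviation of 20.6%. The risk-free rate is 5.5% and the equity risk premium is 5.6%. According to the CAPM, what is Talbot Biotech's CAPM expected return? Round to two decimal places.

β = ρ × σ_i / σ_m = 0.08 × 44.9% / 20.6% = 0.1744
E(R) = 5.5% + 0.1744 × 5.6% = 6.48%

6.48%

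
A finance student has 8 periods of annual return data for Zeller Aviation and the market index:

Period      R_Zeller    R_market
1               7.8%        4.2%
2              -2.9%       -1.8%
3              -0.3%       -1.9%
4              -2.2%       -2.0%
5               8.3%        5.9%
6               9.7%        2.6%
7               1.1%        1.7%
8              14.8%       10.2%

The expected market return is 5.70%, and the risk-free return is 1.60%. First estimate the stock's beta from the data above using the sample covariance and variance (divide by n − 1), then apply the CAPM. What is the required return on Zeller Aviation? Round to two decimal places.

7.31%

Mean R_i = (7.8 − 2.9 − 0.3 − 2.2 + 8.3 + 9.7 + 1.1 + 14.8) / 8 = 4.5375%
Mean R_m = (4.2 − 1.8 − 1.9 − 2.0 + 5.9 + 2.6 + 1.7 + 10.2) / 8 = 2.3625%
Σ(R_i − R̄_i)(R_m − R̄_m) = 184.2113  ⇒  Cov = 184.2113 / 7 = 26.3159
Σ(R_m − R̄_m)² = 132.3388  ⇒  Var(R_m) = 132.3388 / 7 = 18.9055
β = Cov / Var(R_m) = 26.3159 / 18.9055 = 1.3920
MRP = 5.70% − 1.60% = 4.10%
E(R) = R_f + β × MRP = 1.60% + 1.3920 × 4.10% = 7.31%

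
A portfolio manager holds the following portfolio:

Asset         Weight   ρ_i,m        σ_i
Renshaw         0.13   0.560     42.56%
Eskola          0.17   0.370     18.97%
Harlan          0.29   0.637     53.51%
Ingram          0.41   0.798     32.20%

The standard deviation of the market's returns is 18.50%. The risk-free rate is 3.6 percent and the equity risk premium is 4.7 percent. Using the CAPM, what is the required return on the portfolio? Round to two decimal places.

9.88%

β_Renshaw = 0.560 × 42.56% / 18.50% = 1.2883
β_Eskola = 0.370 × 18.97% / 18.50% = 0.3794
β_Harlan = 0.637 × 53.51% / 18.50% = 1.8425
β_Ingram = 0.798 × 32.20% / 18.50% = 1.3890
β_P = Σ w_i β_i = 0.13×1.2883 + 0.17×0.3794 + 0.29×1.8425 + 0.41×1.3890 = 1.3358
E(R_P) = R_f + β_P × MRP = 3.6% + 1.3358 × 4.7% = 9.88%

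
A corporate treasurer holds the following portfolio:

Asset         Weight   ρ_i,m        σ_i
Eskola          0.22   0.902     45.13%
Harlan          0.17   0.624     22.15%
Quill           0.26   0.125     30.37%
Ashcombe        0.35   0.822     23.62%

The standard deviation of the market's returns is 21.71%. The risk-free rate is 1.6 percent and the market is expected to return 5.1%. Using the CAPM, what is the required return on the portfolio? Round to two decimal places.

β_Eskola = 0.902 × 45.13% / 21.71% = 1.8750
β_Harlan = 0.624 × 22.15% / 21.71% = 0.6366
β_Quill = 0.125 × 30.37% / 21.71% = 0.1749
β_Ashcombe = 0.822 × 23.62% / 21.71% = 0.8943
β_P = Σ w_i β_i = 0.22×1.8750 + 0.17×0.6366 + 0.26×0.1749 + 0.35×0.8943 = 0.8792
MRP = 5.1% − 1.6% = 3.50%
E(R_P) = R_f + β_P × MRP = 1.6% + 0.8792 × 3.5% = 4.68%

4.68%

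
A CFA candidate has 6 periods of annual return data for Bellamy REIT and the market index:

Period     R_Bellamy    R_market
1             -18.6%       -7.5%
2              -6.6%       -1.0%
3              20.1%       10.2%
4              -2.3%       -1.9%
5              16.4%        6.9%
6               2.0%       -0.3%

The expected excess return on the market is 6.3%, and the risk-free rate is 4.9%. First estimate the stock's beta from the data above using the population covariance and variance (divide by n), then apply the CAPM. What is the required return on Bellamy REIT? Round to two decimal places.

18.87%

Mean R_i = (-18.6 − 6.6 + 20.1 − 2.3 + 16.4 + 2.0) / 6 = 1.8333%
Mean R_m = (-7.5 − 1.0 + 10.2 − 1.9 + 6.9 − 0.3) / 6 = 1.0667%
Σ(R_i − R̄_i)(R_m − R̄_m) = 456.3167  ⇒  Cov = 456.3167 / 6 = 76.0528
Σ(R_m − R̄_m)² = 205.7733  ⇒  Var(R_m) = 205.7733 / 6 = 34.2956
β = Cov / Var(R_m) = 76.0528 / 34.2956 = 2.2176
E(R) = R_f + β × MRP = 4.9% + 2.2176 × 6.3% = 18.87%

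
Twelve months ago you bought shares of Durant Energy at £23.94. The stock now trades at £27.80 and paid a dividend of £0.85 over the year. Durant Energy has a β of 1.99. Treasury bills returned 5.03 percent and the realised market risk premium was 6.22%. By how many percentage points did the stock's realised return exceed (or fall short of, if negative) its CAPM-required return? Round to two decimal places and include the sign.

+2.27%

Realised HPR = (P1 + D1 − P0) / P0 = (27.80 + 0.85 − 23.94) / 23.94 = 4.71 / 23.94 = 19.6742%
CAPM required = R_f + β·MRP = 5.03% + 1.99 × 6.22% = 17.4078%
α = realised − required = 19.6742% − 17.4078% = +2.27%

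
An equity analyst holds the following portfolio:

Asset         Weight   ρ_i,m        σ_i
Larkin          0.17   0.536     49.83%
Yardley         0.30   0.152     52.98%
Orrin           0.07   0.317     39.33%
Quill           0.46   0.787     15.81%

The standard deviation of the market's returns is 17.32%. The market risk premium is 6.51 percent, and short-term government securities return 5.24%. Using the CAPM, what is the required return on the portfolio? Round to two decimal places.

β_Larkin = 0.536 × 49.83% / 17.32% = 1.5421
β_Yardley = 0.152 × 52.98% / 17.32% = 0.4650
β_Orrin = 0.317 × 39.33% / 17.32% = 0.7198
β_Quill = 0.787 × 15.81% / 17.32% = 0.7184
β_P = Σ w_i β_i = 0.17×1.5421 + 0.30×0.4650 + 0.07×0.7198 + 0.46×0.7184 = 0.7825
E(R_P) = R_f + β_P × MRP = 5.24% + 0.7825 × 6.51% = 10.33%

10.33%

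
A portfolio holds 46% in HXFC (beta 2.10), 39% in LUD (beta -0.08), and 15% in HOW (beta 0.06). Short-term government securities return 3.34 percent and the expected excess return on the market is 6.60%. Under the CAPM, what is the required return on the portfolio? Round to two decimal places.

9.57%

β_P = Σ w_i β_i = 0.46×2.10 + 0.39×-0.08 + 0.15×0.06 = 0.9438
E(R_P) = R_f + β_P × MRP = 3.34% + 0.9438 × 6.60% = 9.57%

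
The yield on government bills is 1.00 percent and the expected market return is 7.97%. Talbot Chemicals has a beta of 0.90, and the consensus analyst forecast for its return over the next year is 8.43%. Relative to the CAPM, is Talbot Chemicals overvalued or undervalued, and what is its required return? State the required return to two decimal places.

Undervalued; required return 7.27%

MRP = 7.97% − 1.00% = 6.97%
Required return = R_f + β·MRP = 1.00% + 0.90 × 6.97% = 7.27%
Forecast 8.43% > required 7.27% → the stock plots above the SML → undervalued.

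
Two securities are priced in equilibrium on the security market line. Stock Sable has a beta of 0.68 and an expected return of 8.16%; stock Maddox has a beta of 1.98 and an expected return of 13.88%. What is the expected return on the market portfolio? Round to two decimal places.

Both satisfy E(R) = R_f + β·MRP, so the slope of the SML is
MRP = (13.88% − 8.16%) / (1.98 − 0.68) = 5.72% / 1.30 = 4.4000%
R_f = E(R_Sable) − β_Sable·MRP = 8.16% − 0.68 × 4.4000% = 5.1680%
E(R_m) = R_f + MRP = 5.1680% + 4.4000% = 9.57%

9.57%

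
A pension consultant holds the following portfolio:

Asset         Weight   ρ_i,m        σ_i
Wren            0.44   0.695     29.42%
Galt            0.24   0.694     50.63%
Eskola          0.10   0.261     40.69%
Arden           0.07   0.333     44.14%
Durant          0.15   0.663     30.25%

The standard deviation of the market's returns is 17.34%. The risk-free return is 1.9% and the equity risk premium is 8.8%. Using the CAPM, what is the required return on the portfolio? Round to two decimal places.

13.33%

β_Wren = 0.695 × 29.42% / 17.34% = 1.1792
β_Galt = 0.694 × 50.63% / 17.34% = 2.0264
β_Eskola = 0.261 × 40.69% / 17.34% = 0.6125
β_Arden = 0.333 × 44.14% / 17.34% = 0.8477
β_Durant = 0.663 × 30.25% / 17.34% = 1.1566
β_P = Σ w_i β_i = 0.44×1.1792 + 0.24×2.0264 + 0.10×0.6125 + 0.07×0.8477 + 0.15×1.1566 = 1.2993
E(R_P) = R_f + β_P × MRP = 1.9% + 1.2993 × 8.8% = 13.33%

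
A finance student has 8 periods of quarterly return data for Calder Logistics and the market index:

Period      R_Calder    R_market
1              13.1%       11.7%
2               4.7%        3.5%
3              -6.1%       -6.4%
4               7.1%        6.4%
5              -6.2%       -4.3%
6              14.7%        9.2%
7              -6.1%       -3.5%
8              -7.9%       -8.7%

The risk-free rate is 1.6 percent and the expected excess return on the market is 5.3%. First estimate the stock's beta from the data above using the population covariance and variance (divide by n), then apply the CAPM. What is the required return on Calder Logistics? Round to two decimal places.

7.91%

Mean R_i = (13.1 + 4.7 − 6.1 + 7.1 − 6.2 + 14.7 − 6.1 − 7.9) / 8 = 1.6625%
Mean R_m = (11.7 + 3.5 − 6.4 + 6.4 − 4.3 + 9.2 − 3.5 − 8.7) / 8 = 0.9875%
Σ(R_i − R̄_i)(R_m − R̄_m) = 493.0463  ⇒  Cov = 493.0463 / 8 = 61.6308
Σ(R_m − R̄_m)² = 414.3288  ⇒  Var(R_m) = 414.3288 / 8 = 51.7911
β = Cov / Var(R_m) = 61.6308 / 51.7911 = 1.1900
E(R) = R_f + β × MRP = 1.6% + 1.1900 × 5.3% = 7.91%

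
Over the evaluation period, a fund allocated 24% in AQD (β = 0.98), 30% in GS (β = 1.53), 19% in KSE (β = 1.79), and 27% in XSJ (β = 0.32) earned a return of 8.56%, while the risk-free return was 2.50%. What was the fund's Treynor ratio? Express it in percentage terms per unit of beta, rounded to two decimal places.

β_P = 0.24×0.98 + 0.30×1.53 + 0.19×1.79 + 0.27×0.32 = 1.1207
Treynor = (R_P − R_f) / β_P = (8.56% − 2.50%) / 1.1207 = 6.06% / 1.1207 = 5.41%

5.41%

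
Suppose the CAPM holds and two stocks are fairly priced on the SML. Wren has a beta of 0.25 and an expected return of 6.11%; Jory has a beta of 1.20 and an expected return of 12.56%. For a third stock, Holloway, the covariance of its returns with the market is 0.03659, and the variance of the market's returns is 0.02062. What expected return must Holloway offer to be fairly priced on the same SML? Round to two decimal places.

16.46%

MRP = (12.56% − 6.11%) / (1.20 − 0.25) = 6.7895%
R_f = 6.11% − 0.25 × 6.7895% = 4.4126%
β_Holloway = Cov / Var(R_m) = 0.03659 / 0.02062 = 1.7745
E(R_Holloway) = R_f + β × MRP = 4.4126% + 1.7745 × 6.7895% = 16.46%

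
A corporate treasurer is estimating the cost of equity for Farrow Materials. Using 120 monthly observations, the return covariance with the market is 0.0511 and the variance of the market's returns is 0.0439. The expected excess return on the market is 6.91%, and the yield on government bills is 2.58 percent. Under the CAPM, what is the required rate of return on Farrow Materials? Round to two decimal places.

β = Cov(R_i, R_m) / Var(R_m) = 0.0511 / 0.0439 = 1.1640
E(R) = R_f + β × MRP = 2.58% + 1.1640 × 6.91% = 10.62%

10.62%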